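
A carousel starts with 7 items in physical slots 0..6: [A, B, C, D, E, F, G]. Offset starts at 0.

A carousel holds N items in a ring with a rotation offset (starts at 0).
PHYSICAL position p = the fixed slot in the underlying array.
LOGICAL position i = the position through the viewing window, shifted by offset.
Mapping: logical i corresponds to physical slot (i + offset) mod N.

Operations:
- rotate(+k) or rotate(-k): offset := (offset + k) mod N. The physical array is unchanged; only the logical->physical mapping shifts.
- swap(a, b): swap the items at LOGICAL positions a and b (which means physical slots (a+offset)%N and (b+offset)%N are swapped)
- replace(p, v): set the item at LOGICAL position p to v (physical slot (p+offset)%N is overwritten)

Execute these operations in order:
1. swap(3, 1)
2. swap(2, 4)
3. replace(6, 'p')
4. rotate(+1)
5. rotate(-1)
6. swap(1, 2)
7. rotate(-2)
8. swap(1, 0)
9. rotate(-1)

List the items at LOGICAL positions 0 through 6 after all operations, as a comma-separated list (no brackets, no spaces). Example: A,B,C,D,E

Answer: C,p,F,A,E,D,B

Derivation:
After op 1 (swap(3, 1)): offset=0, physical=[A,D,C,B,E,F,G], logical=[A,D,C,B,E,F,G]
After op 2 (swap(2, 4)): offset=0, physical=[A,D,E,B,C,F,G], logical=[A,D,E,B,C,F,G]
After op 3 (replace(6, 'p')): offset=0, physical=[A,D,E,B,C,F,p], logical=[A,D,E,B,C,F,p]
After op 4 (rotate(+1)): offset=1, physical=[A,D,E,B,C,F,p], logical=[D,E,B,C,F,p,A]
After op 5 (rotate(-1)): offset=0, physical=[A,D,E,B,C,F,p], logical=[A,D,E,B,C,F,p]
After op 6 (swap(1, 2)): offset=0, physical=[A,E,D,B,C,F,p], logical=[A,E,D,B,C,F,p]
After op 7 (rotate(-2)): offset=5, physical=[A,E,D,B,C,F,p], logical=[F,p,A,E,D,B,C]
After op 8 (swap(1, 0)): offset=5, physical=[A,E,D,B,C,p,F], logical=[p,F,A,E,D,B,C]
After op 9 (rotate(-1)): offset=4, physical=[A,E,D,B,C,p,F], logical=[C,p,F,A,E,D,B]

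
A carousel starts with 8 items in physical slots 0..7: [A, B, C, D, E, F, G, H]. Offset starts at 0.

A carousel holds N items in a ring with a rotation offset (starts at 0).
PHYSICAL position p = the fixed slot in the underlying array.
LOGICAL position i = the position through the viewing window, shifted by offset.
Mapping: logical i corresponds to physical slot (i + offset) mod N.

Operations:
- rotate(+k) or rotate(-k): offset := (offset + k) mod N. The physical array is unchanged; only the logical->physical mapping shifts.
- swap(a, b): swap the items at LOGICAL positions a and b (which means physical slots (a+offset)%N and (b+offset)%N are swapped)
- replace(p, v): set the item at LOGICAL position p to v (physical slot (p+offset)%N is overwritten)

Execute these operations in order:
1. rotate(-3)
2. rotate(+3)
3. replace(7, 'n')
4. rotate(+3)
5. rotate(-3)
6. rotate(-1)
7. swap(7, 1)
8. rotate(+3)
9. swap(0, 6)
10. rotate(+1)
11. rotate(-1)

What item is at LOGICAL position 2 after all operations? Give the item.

Answer: E

Derivation:
After op 1 (rotate(-3)): offset=5, physical=[A,B,C,D,E,F,G,H], logical=[F,G,H,A,B,C,D,E]
After op 2 (rotate(+3)): offset=0, physical=[A,B,C,D,E,F,G,H], logical=[A,B,C,D,E,F,G,H]
After op 3 (replace(7, 'n')): offset=0, physical=[A,B,C,D,E,F,G,n], logical=[A,B,C,D,E,F,G,n]
After op 4 (rotate(+3)): offset=3, physical=[A,B,C,D,E,F,G,n], logical=[D,E,F,G,n,A,B,C]
After op 5 (rotate(-3)): offset=0, physical=[A,B,C,D,E,F,G,n], logical=[A,B,C,D,E,F,G,n]
After op 6 (rotate(-1)): offset=7, physical=[A,B,C,D,E,F,G,n], logical=[n,A,B,C,D,E,F,G]
After op 7 (swap(7, 1)): offset=7, physical=[G,B,C,D,E,F,A,n], logical=[n,G,B,C,D,E,F,A]
After op 8 (rotate(+3)): offset=2, physical=[G,B,C,D,E,F,A,n], logical=[C,D,E,F,A,n,G,B]
After op 9 (swap(0, 6)): offset=2, physical=[C,B,G,D,E,F,A,n], logical=[G,D,E,F,A,n,C,B]
After op 10 (rotate(+1)): offset=3, physical=[C,B,G,D,E,F,A,n], logical=[D,E,F,A,n,C,B,G]
After op 11 (rotate(-1)): offset=2, physical=[C,B,G,D,E,F,A,n], logical=[G,D,E,F,A,n,C,B]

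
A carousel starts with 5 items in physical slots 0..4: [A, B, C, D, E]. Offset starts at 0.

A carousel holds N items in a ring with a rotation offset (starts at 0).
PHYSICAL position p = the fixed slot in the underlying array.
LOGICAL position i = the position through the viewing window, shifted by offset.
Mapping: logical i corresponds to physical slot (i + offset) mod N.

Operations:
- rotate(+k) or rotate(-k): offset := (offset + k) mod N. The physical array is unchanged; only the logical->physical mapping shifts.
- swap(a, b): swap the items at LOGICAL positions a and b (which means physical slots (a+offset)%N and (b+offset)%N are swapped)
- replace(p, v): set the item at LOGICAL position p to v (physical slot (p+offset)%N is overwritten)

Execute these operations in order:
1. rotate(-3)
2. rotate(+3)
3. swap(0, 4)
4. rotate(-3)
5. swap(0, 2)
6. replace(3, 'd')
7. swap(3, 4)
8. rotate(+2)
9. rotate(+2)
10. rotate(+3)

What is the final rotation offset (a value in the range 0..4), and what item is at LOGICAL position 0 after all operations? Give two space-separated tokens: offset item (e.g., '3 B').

After op 1 (rotate(-3)): offset=2, physical=[A,B,C,D,E], logical=[C,D,E,A,B]
After op 2 (rotate(+3)): offset=0, physical=[A,B,C,D,E], logical=[A,B,C,D,E]
After op 3 (swap(0, 4)): offset=0, physical=[E,B,C,D,A], logical=[E,B,C,D,A]
After op 4 (rotate(-3)): offset=2, physical=[E,B,C,D,A], logical=[C,D,A,E,B]
After op 5 (swap(0, 2)): offset=2, physical=[E,B,A,D,C], logical=[A,D,C,E,B]
After op 6 (replace(3, 'd')): offset=2, physical=[d,B,A,D,C], logical=[A,D,C,d,B]
After op 7 (swap(3, 4)): offset=2, physical=[B,d,A,D,C], logical=[A,D,C,B,d]
After op 8 (rotate(+2)): offset=4, physical=[B,d,A,D,C], logical=[C,B,d,A,D]
After op 9 (rotate(+2)): offset=1, physical=[B,d,A,D,C], logical=[d,A,D,C,B]
After op 10 (rotate(+3)): offset=4, physical=[B,d,A,D,C], logical=[C,B,d,A,D]

Answer: 4 C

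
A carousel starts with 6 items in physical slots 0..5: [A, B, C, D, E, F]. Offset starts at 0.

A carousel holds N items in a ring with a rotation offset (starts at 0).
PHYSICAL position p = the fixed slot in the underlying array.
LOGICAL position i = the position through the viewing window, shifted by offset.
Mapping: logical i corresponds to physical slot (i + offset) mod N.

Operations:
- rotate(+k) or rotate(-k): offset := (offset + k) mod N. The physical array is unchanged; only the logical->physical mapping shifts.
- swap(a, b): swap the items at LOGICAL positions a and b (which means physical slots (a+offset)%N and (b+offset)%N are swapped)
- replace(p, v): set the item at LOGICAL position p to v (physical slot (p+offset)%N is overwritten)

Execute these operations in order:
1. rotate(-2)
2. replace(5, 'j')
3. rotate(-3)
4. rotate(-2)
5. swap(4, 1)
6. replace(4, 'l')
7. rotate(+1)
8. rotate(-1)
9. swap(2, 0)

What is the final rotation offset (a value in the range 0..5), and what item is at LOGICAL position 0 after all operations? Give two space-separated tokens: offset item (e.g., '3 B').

Answer: 5 B

Derivation:
After op 1 (rotate(-2)): offset=4, physical=[A,B,C,D,E,F], logical=[E,F,A,B,C,D]
After op 2 (replace(5, 'j')): offset=4, physical=[A,B,C,j,E,F], logical=[E,F,A,B,C,j]
After op 3 (rotate(-3)): offset=1, physical=[A,B,C,j,E,F], logical=[B,C,j,E,F,A]
After op 4 (rotate(-2)): offset=5, physical=[A,B,C,j,E,F], logical=[F,A,B,C,j,E]
After op 5 (swap(4, 1)): offset=5, physical=[j,B,C,A,E,F], logical=[F,j,B,C,A,E]
After op 6 (replace(4, 'l')): offset=5, physical=[j,B,C,l,E,F], logical=[F,j,B,C,l,E]
After op 7 (rotate(+1)): offset=0, physical=[j,B,C,l,E,F], logical=[j,B,C,l,E,F]
After op 8 (rotate(-1)): offset=5, physical=[j,B,C,l,E,F], logical=[F,j,B,C,l,E]
After op 9 (swap(2, 0)): offset=5, physical=[j,F,C,l,E,B], logical=[B,j,F,C,l,E]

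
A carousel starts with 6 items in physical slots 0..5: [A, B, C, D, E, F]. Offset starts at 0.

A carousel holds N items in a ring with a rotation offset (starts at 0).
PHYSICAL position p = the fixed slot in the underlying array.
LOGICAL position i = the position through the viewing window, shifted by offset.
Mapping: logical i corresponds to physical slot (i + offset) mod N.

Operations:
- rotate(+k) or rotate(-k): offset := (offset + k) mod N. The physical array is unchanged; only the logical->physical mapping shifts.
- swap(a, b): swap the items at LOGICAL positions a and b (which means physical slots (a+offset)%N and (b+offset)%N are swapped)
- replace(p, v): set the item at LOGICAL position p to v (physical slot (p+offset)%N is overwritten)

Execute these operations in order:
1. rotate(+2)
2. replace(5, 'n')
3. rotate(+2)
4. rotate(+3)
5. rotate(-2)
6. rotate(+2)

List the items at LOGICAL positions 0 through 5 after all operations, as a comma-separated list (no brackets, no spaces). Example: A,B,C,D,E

After op 1 (rotate(+2)): offset=2, physical=[A,B,C,D,E,F], logical=[C,D,E,F,A,B]
After op 2 (replace(5, 'n')): offset=2, physical=[A,n,C,D,E,F], logical=[C,D,E,F,A,n]
After op 3 (rotate(+2)): offset=4, physical=[A,n,C,D,E,F], logical=[E,F,A,n,C,D]
After op 4 (rotate(+3)): offset=1, physical=[A,n,C,D,E,F], logical=[n,C,D,E,F,A]
After op 5 (rotate(-2)): offset=5, physical=[A,n,C,D,E,F], logical=[F,A,n,C,D,E]
After op 6 (rotate(+2)): offset=1, physical=[A,n,C,D,E,F], logical=[n,C,D,E,F,A]

Answer: n,C,D,E,F,A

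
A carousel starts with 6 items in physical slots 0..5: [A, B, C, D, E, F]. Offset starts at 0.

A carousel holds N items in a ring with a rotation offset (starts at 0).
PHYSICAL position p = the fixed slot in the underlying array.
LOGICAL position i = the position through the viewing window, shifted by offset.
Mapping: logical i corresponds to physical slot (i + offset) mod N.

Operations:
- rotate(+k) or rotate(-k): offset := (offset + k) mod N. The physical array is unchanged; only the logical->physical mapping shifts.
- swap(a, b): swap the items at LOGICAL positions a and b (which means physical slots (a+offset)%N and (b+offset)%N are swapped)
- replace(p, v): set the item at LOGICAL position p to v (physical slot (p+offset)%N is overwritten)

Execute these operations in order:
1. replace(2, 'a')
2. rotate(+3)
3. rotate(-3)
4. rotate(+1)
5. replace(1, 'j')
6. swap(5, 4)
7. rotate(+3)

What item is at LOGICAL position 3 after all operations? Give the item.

Answer: B

Derivation:
After op 1 (replace(2, 'a')): offset=0, physical=[A,B,a,D,E,F], logical=[A,B,a,D,E,F]
After op 2 (rotate(+3)): offset=3, physical=[A,B,a,D,E,F], logical=[D,E,F,A,B,a]
After op 3 (rotate(-3)): offset=0, physical=[A,B,a,D,E,F], logical=[A,B,a,D,E,F]
After op 4 (rotate(+1)): offset=1, physical=[A,B,a,D,E,F], logical=[B,a,D,E,F,A]
After op 5 (replace(1, 'j')): offset=1, physical=[A,B,j,D,E,F], logical=[B,j,D,E,F,A]
After op 6 (swap(5, 4)): offset=1, physical=[F,B,j,D,E,A], logical=[B,j,D,E,A,F]
After op 7 (rotate(+3)): offset=4, physical=[F,B,j,D,E,A], logical=[E,A,F,B,j,D]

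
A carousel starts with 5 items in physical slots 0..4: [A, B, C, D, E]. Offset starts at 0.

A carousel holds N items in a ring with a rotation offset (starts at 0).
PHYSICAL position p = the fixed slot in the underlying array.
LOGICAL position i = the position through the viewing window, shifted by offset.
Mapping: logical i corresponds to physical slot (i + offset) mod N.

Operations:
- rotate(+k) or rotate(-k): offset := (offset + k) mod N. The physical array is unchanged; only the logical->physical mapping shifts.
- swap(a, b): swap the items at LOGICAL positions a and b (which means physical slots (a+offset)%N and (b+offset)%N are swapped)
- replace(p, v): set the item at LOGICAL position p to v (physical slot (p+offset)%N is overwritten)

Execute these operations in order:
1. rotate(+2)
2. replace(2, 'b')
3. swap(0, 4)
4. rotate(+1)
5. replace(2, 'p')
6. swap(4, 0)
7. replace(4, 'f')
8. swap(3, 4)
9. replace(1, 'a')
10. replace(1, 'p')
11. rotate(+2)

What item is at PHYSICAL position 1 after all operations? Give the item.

Answer: f

Derivation:
After op 1 (rotate(+2)): offset=2, physical=[A,B,C,D,E], logical=[C,D,E,A,B]
After op 2 (replace(2, 'b')): offset=2, physical=[A,B,C,D,b], logical=[C,D,b,A,B]
After op 3 (swap(0, 4)): offset=2, physical=[A,C,B,D,b], logical=[B,D,b,A,C]
After op 4 (rotate(+1)): offset=3, physical=[A,C,B,D,b], logical=[D,b,A,C,B]
After op 5 (replace(2, 'p')): offset=3, physical=[p,C,B,D,b], logical=[D,b,p,C,B]
After op 6 (swap(4, 0)): offset=3, physical=[p,C,D,B,b], logical=[B,b,p,C,D]
After op 7 (replace(4, 'f')): offset=3, physical=[p,C,f,B,b], logical=[B,b,p,C,f]
After op 8 (swap(3, 4)): offset=3, physical=[p,f,C,B,b], logical=[B,b,p,f,C]
After op 9 (replace(1, 'a')): offset=3, physical=[p,f,C,B,a], logical=[B,a,p,f,C]
After op 10 (replace(1, 'p')): offset=3, physical=[p,f,C,B,p], logical=[B,p,p,f,C]
After op 11 (rotate(+2)): offset=0, physical=[p,f,C,B,p], logical=[p,f,C,B,p]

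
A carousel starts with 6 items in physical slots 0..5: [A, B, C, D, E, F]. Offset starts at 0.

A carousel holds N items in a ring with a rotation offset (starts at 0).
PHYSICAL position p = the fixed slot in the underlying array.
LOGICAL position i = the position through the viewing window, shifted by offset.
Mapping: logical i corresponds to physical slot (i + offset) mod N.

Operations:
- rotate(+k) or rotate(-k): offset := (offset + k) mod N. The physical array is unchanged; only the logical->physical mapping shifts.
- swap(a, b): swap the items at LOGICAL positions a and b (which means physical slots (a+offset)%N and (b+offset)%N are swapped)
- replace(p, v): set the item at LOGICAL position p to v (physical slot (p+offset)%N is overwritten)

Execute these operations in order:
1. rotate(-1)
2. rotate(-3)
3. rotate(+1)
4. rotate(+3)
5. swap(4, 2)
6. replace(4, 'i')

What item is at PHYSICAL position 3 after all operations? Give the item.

Answer: D

Derivation:
After op 1 (rotate(-1)): offset=5, physical=[A,B,C,D,E,F], logical=[F,A,B,C,D,E]
After op 2 (rotate(-3)): offset=2, physical=[A,B,C,D,E,F], logical=[C,D,E,F,A,B]
After op 3 (rotate(+1)): offset=3, physical=[A,B,C,D,E,F], logical=[D,E,F,A,B,C]
After op 4 (rotate(+3)): offset=0, physical=[A,B,C,D,E,F], logical=[A,B,C,D,E,F]
After op 5 (swap(4, 2)): offset=0, physical=[A,B,E,D,C,F], logical=[A,B,E,D,C,F]
After op 6 (replace(4, 'i')): offset=0, physical=[A,B,E,D,i,F], logical=[A,B,E,D,i,F]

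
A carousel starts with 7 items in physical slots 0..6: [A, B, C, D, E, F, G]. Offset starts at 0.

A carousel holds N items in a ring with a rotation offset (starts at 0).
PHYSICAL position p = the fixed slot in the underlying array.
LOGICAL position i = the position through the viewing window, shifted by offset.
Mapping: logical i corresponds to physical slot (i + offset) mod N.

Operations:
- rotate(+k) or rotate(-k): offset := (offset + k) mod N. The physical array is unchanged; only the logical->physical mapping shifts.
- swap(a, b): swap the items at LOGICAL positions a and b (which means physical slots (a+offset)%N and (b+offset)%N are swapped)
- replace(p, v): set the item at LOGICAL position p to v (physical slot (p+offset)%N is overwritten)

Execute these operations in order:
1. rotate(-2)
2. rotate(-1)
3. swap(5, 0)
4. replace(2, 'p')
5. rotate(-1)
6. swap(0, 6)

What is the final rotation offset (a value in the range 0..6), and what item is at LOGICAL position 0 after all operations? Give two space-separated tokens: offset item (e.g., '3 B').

After op 1 (rotate(-2)): offset=5, physical=[A,B,C,D,E,F,G], logical=[F,G,A,B,C,D,E]
After op 2 (rotate(-1)): offset=4, physical=[A,B,C,D,E,F,G], logical=[E,F,G,A,B,C,D]
After op 3 (swap(5, 0)): offset=4, physical=[A,B,E,D,C,F,G], logical=[C,F,G,A,B,E,D]
After op 4 (replace(2, 'p')): offset=4, physical=[A,B,E,D,C,F,p], logical=[C,F,p,A,B,E,D]
After op 5 (rotate(-1)): offset=3, physical=[A,B,E,D,C,F,p], logical=[D,C,F,p,A,B,E]
After op 6 (swap(0, 6)): offset=3, physical=[A,B,D,E,C,F,p], logical=[E,C,F,p,A,B,D]

Answer: 3 E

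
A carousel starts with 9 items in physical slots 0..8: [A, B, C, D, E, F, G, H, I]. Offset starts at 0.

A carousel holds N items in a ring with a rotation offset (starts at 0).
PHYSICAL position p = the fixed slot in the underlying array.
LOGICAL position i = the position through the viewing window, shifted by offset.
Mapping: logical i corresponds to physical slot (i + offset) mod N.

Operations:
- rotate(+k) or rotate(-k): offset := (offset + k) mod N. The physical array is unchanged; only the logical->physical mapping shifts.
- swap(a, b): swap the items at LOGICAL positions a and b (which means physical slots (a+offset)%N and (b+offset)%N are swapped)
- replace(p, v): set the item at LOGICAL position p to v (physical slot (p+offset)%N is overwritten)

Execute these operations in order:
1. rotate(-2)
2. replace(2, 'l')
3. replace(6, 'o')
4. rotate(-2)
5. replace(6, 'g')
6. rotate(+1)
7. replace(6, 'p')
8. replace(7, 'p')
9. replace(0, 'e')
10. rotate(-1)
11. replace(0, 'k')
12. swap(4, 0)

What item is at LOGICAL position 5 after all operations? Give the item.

Answer: B

Derivation:
After op 1 (rotate(-2)): offset=7, physical=[A,B,C,D,E,F,G,H,I], logical=[H,I,A,B,C,D,E,F,G]
After op 2 (replace(2, 'l')): offset=7, physical=[l,B,C,D,E,F,G,H,I], logical=[H,I,l,B,C,D,E,F,G]
After op 3 (replace(6, 'o')): offset=7, physical=[l,B,C,D,o,F,G,H,I], logical=[H,I,l,B,C,D,o,F,G]
After op 4 (rotate(-2)): offset=5, physical=[l,B,C,D,o,F,G,H,I], logical=[F,G,H,I,l,B,C,D,o]
After op 5 (replace(6, 'g')): offset=5, physical=[l,B,g,D,o,F,G,H,I], logical=[F,G,H,I,l,B,g,D,o]
After op 6 (rotate(+1)): offset=6, physical=[l,B,g,D,o,F,G,H,I], logical=[G,H,I,l,B,g,D,o,F]
After op 7 (replace(6, 'p')): offset=6, physical=[l,B,g,p,o,F,G,H,I], logical=[G,H,I,l,B,g,p,o,F]
After op 8 (replace(7, 'p')): offset=6, physical=[l,B,g,p,p,F,G,H,I], logical=[G,H,I,l,B,g,p,p,F]
After op 9 (replace(0, 'e')): offset=6, physical=[l,B,g,p,p,F,e,H,I], logical=[e,H,I,l,B,g,p,p,F]
After op 10 (rotate(-1)): offset=5, physical=[l,B,g,p,p,F,e,H,I], logical=[F,e,H,I,l,B,g,p,p]
After op 11 (replace(0, 'k')): offset=5, physical=[l,B,g,p,p,k,e,H,I], logical=[k,e,H,I,l,B,g,p,p]
After op 12 (swap(4, 0)): offset=5, physical=[k,B,g,p,p,l,e,H,I], logical=[l,e,H,I,k,B,g,p,p]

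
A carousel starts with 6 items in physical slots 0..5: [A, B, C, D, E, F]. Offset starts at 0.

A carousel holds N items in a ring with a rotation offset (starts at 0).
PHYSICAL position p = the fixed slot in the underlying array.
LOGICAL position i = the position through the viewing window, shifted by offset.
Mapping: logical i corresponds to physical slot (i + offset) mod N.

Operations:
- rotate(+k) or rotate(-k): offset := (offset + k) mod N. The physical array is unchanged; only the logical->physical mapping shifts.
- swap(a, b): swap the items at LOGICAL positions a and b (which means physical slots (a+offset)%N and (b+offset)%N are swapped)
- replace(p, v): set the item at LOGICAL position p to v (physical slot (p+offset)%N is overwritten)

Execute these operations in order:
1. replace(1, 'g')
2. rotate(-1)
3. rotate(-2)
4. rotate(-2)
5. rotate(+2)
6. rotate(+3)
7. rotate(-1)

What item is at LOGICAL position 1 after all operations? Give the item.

Answer: A

Derivation:
After op 1 (replace(1, 'g')): offset=0, physical=[A,g,C,D,E,F], logical=[A,g,C,D,E,F]
After op 2 (rotate(-1)): offset=5, physical=[A,g,C,D,E,F], logical=[F,A,g,C,D,E]
After op 3 (rotate(-2)): offset=3, physical=[A,g,C,D,E,F], logical=[D,E,F,A,g,C]
After op 4 (rotate(-2)): offset=1, physical=[A,g,C,D,E,F], logical=[g,C,D,E,F,A]
After op 5 (rotate(+2)): offset=3, physical=[A,g,C,D,E,F], logical=[D,E,F,A,g,C]
After op 6 (rotate(+3)): offset=0, physical=[A,g,C,D,E,F], logical=[A,g,C,D,E,F]
After op 7 (rotate(-1)): offset=5, physical=[A,g,C,D,E,F], logical=[F,A,g,C,D,E]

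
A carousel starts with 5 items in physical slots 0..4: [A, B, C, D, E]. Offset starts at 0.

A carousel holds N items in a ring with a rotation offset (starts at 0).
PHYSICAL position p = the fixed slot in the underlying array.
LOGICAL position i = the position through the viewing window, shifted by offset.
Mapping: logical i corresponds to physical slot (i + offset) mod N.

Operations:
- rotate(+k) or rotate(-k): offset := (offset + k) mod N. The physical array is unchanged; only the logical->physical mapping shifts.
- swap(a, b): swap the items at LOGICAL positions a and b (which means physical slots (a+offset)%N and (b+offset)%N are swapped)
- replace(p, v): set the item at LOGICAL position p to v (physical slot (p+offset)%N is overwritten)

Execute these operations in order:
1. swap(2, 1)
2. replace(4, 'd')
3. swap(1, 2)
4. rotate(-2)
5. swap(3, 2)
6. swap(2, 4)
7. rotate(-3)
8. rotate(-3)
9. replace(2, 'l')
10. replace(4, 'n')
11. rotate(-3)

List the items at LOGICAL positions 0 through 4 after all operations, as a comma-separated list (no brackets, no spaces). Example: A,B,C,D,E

After op 1 (swap(2, 1)): offset=0, physical=[A,C,B,D,E], logical=[A,C,B,D,E]
After op 2 (replace(4, 'd')): offset=0, physical=[A,C,B,D,d], logical=[A,C,B,D,d]
After op 3 (swap(1, 2)): offset=0, physical=[A,B,C,D,d], logical=[A,B,C,D,d]
After op 4 (rotate(-2)): offset=3, physical=[A,B,C,D,d], logical=[D,d,A,B,C]
After op 5 (swap(3, 2)): offset=3, physical=[B,A,C,D,d], logical=[D,d,B,A,C]
After op 6 (swap(2, 4)): offset=3, physical=[C,A,B,D,d], logical=[D,d,C,A,B]
After op 7 (rotate(-3)): offset=0, physical=[C,A,B,D,d], logical=[C,A,B,D,d]
After op 8 (rotate(-3)): offset=2, physical=[C,A,B,D,d], logical=[B,D,d,C,A]
After op 9 (replace(2, 'l')): offset=2, physical=[C,A,B,D,l], logical=[B,D,l,C,A]
After op 10 (replace(4, 'n')): offset=2, physical=[C,n,B,D,l], logical=[B,D,l,C,n]
After op 11 (rotate(-3)): offset=4, physical=[C,n,B,D,l], logical=[l,C,n,B,D]

Answer: l,C,n,B,D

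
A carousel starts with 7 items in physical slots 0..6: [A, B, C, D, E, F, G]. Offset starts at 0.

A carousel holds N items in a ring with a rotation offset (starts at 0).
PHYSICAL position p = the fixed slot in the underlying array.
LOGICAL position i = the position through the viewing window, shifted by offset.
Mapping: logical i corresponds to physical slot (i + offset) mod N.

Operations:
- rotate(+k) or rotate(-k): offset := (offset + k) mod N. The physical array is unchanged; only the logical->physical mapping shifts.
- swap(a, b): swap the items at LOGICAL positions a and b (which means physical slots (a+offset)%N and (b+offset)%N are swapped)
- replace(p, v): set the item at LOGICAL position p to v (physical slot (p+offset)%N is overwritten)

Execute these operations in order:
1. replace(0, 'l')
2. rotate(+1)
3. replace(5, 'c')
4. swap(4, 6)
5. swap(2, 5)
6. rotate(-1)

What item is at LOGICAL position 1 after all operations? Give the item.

Answer: B

Derivation:
After op 1 (replace(0, 'l')): offset=0, physical=[l,B,C,D,E,F,G], logical=[l,B,C,D,E,F,G]
After op 2 (rotate(+1)): offset=1, physical=[l,B,C,D,E,F,G], logical=[B,C,D,E,F,G,l]
After op 3 (replace(5, 'c')): offset=1, physical=[l,B,C,D,E,F,c], logical=[B,C,D,E,F,c,l]
After op 4 (swap(4, 6)): offset=1, physical=[F,B,C,D,E,l,c], logical=[B,C,D,E,l,c,F]
After op 5 (swap(2, 5)): offset=1, physical=[F,B,C,c,E,l,D], logical=[B,C,c,E,l,D,F]
After op 6 (rotate(-1)): offset=0, physical=[F,B,C,c,E,l,D], logical=[F,B,C,c,E,l,D]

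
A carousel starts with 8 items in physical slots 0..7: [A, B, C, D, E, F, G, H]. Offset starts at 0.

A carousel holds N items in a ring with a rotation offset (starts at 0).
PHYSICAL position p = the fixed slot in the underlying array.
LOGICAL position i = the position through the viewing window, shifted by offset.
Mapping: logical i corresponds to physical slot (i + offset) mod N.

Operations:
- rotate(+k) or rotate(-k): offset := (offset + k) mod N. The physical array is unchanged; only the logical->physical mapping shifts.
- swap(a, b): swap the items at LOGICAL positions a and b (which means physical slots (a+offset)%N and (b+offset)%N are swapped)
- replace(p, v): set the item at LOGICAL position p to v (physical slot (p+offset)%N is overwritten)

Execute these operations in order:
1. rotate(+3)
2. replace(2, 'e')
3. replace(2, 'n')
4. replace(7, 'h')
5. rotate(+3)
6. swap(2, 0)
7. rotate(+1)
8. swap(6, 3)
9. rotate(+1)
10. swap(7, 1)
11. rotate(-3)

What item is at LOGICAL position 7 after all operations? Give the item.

Answer: E

Derivation:
After op 1 (rotate(+3)): offset=3, physical=[A,B,C,D,E,F,G,H], logical=[D,E,F,G,H,A,B,C]
After op 2 (replace(2, 'e')): offset=3, physical=[A,B,C,D,E,e,G,H], logical=[D,E,e,G,H,A,B,C]
After op 3 (replace(2, 'n')): offset=3, physical=[A,B,C,D,E,n,G,H], logical=[D,E,n,G,H,A,B,C]
After op 4 (replace(7, 'h')): offset=3, physical=[A,B,h,D,E,n,G,H], logical=[D,E,n,G,H,A,B,h]
After op 5 (rotate(+3)): offset=6, physical=[A,B,h,D,E,n,G,H], logical=[G,H,A,B,h,D,E,n]
After op 6 (swap(2, 0)): offset=6, physical=[G,B,h,D,E,n,A,H], logical=[A,H,G,B,h,D,E,n]
After op 7 (rotate(+1)): offset=7, physical=[G,B,h,D,E,n,A,H], logical=[H,G,B,h,D,E,n,A]
After op 8 (swap(6, 3)): offset=7, physical=[G,B,n,D,E,h,A,H], logical=[H,G,B,n,D,E,h,A]
After op 9 (rotate(+1)): offset=0, physical=[G,B,n,D,E,h,A,H], logical=[G,B,n,D,E,h,A,H]
After op 10 (swap(7, 1)): offset=0, physical=[G,H,n,D,E,h,A,B], logical=[G,H,n,D,E,h,A,B]
After op 11 (rotate(-3)): offset=5, physical=[G,H,n,D,E,h,A,B], logical=[h,A,B,G,H,n,D,E]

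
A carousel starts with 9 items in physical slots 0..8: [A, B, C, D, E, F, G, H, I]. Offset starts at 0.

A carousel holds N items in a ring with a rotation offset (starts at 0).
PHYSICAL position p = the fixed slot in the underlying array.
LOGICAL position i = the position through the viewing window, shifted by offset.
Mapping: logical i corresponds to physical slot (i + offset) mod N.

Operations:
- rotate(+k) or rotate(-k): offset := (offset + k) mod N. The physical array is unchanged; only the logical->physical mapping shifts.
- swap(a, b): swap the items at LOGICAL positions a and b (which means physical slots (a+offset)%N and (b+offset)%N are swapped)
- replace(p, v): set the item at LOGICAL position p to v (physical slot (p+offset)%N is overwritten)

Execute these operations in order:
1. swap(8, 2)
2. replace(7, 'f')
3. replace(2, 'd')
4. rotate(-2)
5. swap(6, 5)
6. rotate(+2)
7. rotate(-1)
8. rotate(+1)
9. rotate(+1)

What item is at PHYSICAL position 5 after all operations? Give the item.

Answer: F

Derivation:
After op 1 (swap(8, 2)): offset=0, physical=[A,B,I,D,E,F,G,H,C], logical=[A,B,I,D,E,F,G,H,C]
After op 2 (replace(7, 'f')): offset=0, physical=[A,B,I,D,E,F,G,f,C], logical=[A,B,I,D,E,F,G,f,C]
After op 3 (replace(2, 'd')): offset=0, physical=[A,B,d,D,E,F,G,f,C], logical=[A,B,d,D,E,F,G,f,C]
After op 4 (rotate(-2)): offset=7, physical=[A,B,d,D,E,F,G,f,C], logical=[f,C,A,B,d,D,E,F,G]
After op 5 (swap(6, 5)): offset=7, physical=[A,B,d,E,D,F,G,f,C], logical=[f,C,A,B,d,E,D,F,G]
After op 6 (rotate(+2)): offset=0, physical=[A,B,d,E,D,F,G,f,C], logical=[A,B,d,E,D,F,G,f,C]
After op 7 (rotate(-1)): offset=8, physical=[A,B,d,E,D,F,G,f,C], logical=[C,A,B,d,E,D,F,G,f]
After op 8 (rotate(+1)): offset=0, physical=[A,B,d,E,D,F,G,f,C], logical=[A,B,d,E,D,F,G,f,C]
After op 9 (rotate(+1)): offset=1, physical=[A,B,d,E,D,F,G,f,C], logical=[B,d,E,D,F,G,f,C,A]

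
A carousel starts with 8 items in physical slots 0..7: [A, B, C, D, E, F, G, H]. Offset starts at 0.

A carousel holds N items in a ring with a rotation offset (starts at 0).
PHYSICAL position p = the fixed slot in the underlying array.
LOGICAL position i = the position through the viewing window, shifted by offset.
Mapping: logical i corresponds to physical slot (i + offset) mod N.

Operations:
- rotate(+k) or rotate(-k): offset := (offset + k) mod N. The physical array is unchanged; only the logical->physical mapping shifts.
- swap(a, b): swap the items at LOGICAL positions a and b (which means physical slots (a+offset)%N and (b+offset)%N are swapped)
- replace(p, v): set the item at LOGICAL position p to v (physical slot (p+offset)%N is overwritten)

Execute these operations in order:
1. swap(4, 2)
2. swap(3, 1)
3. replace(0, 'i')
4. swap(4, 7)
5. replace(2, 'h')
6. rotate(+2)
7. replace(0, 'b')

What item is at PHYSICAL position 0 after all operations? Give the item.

After op 1 (swap(4, 2)): offset=0, physical=[A,B,E,D,C,F,G,H], logical=[A,B,E,D,C,F,G,H]
After op 2 (swap(3, 1)): offset=0, physical=[A,D,E,B,C,F,G,H], logical=[A,D,E,B,C,F,G,H]
After op 3 (replace(0, 'i')): offset=0, physical=[i,D,E,B,C,F,G,H], logical=[i,D,E,B,C,F,G,H]
After op 4 (swap(4, 7)): offset=0, physical=[i,D,E,B,H,F,G,C], logical=[i,D,E,B,H,F,G,C]
After op 5 (replace(2, 'h')): offset=0, physical=[i,D,h,B,H,F,G,C], logical=[i,D,h,B,H,F,G,C]
After op 6 (rotate(+2)): offset=2, physical=[i,D,h,B,H,F,G,C], logical=[h,B,H,F,G,C,i,D]
After op 7 (replace(0, 'b')): offset=2, physical=[i,D,b,B,H,F,G,C], logical=[b,B,H,F,G,C,i,D]

Answer: i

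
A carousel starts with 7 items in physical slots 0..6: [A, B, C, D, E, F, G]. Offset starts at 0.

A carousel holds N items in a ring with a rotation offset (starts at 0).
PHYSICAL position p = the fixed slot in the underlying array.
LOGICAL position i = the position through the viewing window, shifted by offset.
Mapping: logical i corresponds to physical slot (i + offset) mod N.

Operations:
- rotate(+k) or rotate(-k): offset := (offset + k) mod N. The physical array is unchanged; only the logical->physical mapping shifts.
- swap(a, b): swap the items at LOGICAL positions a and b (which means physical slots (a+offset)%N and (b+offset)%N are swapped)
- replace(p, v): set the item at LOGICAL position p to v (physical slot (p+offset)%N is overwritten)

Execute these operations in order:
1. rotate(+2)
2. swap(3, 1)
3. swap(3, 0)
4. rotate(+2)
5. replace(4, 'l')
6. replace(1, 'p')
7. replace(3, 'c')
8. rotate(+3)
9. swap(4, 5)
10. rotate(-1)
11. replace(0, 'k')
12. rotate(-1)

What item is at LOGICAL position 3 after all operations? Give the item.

After op 1 (rotate(+2)): offset=2, physical=[A,B,C,D,E,F,G], logical=[C,D,E,F,G,A,B]
After op 2 (swap(3, 1)): offset=2, physical=[A,B,C,F,E,D,G], logical=[C,F,E,D,G,A,B]
After op 3 (swap(3, 0)): offset=2, physical=[A,B,D,F,E,C,G], logical=[D,F,E,C,G,A,B]
After op 4 (rotate(+2)): offset=4, physical=[A,B,D,F,E,C,G], logical=[E,C,G,A,B,D,F]
After op 5 (replace(4, 'l')): offset=4, physical=[A,l,D,F,E,C,G], logical=[E,C,G,A,l,D,F]
After op 6 (replace(1, 'p')): offset=4, physical=[A,l,D,F,E,p,G], logical=[E,p,G,A,l,D,F]
After op 7 (replace(3, 'c')): offset=4, physical=[c,l,D,F,E,p,G], logical=[E,p,G,c,l,D,F]
After op 8 (rotate(+3)): offset=0, physical=[c,l,D,F,E,p,G], logical=[c,l,D,F,E,p,G]
After op 9 (swap(4, 5)): offset=0, physical=[c,l,D,F,p,E,G], logical=[c,l,D,F,p,E,G]
After op 10 (rotate(-1)): offset=6, physical=[c,l,D,F,p,E,G], logical=[G,c,l,D,F,p,E]
After op 11 (replace(0, 'k')): offset=6, physical=[c,l,D,F,p,E,k], logical=[k,c,l,D,F,p,E]
After op 12 (rotate(-1)): offset=5, physical=[c,l,D,F,p,E,k], logical=[E,k,c,l,D,F,p]

Answer: l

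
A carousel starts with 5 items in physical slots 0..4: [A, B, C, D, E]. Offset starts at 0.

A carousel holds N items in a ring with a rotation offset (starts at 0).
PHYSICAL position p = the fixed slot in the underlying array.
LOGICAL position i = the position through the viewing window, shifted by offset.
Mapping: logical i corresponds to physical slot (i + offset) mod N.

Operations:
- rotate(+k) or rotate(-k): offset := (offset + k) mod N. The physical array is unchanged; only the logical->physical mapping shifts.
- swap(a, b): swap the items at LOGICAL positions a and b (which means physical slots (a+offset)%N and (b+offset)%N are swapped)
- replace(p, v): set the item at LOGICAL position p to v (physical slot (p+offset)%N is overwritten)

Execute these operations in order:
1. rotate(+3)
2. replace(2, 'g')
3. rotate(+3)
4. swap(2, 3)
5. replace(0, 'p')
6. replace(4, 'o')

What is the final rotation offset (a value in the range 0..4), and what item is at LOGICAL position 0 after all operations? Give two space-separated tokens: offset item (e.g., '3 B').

After op 1 (rotate(+3)): offset=3, physical=[A,B,C,D,E], logical=[D,E,A,B,C]
After op 2 (replace(2, 'g')): offset=3, physical=[g,B,C,D,E], logical=[D,E,g,B,C]
After op 3 (rotate(+3)): offset=1, physical=[g,B,C,D,E], logical=[B,C,D,E,g]
After op 4 (swap(2, 3)): offset=1, physical=[g,B,C,E,D], logical=[B,C,E,D,g]
After op 5 (replace(0, 'p')): offset=1, physical=[g,p,C,E,D], logical=[p,C,E,D,g]
After op 6 (replace(4, 'o')): offset=1, physical=[o,p,C,E,D], logical=[p,C,E,D,o]

Answer: 1 p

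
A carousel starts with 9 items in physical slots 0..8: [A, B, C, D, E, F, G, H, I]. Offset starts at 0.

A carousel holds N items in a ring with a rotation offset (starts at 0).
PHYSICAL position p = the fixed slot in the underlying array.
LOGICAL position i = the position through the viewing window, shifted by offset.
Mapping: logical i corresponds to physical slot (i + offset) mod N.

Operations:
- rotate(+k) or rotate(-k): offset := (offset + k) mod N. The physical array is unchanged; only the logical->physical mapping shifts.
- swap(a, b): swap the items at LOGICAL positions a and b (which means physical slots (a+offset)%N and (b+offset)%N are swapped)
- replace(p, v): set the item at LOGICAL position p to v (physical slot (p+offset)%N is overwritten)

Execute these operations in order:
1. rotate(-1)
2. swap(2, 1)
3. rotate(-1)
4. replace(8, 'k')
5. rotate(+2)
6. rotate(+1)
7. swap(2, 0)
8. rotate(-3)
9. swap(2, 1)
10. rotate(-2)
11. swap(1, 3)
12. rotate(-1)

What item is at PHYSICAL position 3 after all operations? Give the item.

Answer: A

Derivation:
After op 1 (rotate(-1)): offset=8, physical=[A,B,C,D,E,F,G,H,I], logical=[I,A,B,C,D,E,F,G,H]
After op 2 (swap(2, 1)): offset=8, physical=[B,A,C,D,E,F,G,H,I], logical=[I,B,A,C,D,E,F,G,H]
After op 3 (rotate(-1)): offset=7, physical=[B,A,C,D,E,F,G,H,I], logical=[H,I,B,A,C,D,E,F,G]
After op 4 (replace(8, 'k')): offset=7, physical=[B,A,C,D,E,F,k,H,I], logical=[H,I,B,A,C,D,E,F,k]
After op 5 (rotate(+2)): offset=0, physical=[B,A,C,D,E,F,k,H,I], logical=[B,A,C,D,E,F,k,H,I]
After op 6 (rotate(+1)): offset=1, physical=[B,A,C,D,E,F,k,H,I], logical=[A,C,D,E,F,k,H,I,B]
After op 7 (swap(2, 0)): offset=1, physical=[B,D,C,A,E,F,k,H,I], logical=[D,C,A,E,F,k,H,I,B]
After op 8 (rotate(-3)): offset=7, physical=[B,D,C,A,E,F,k,H,I], logical=[H,I,B,D,C,A,E,F,k]
After op 9 (swap(2, 1)): offset=7, physical=[I,D,C,A,E,F,k,H,B], logical=[H,B,I,D,C,A,E,F,k]
After op 10 (rotate(-2)): offset=5, physical=[I,D,C,A,E,F,k,H,B], logical=[F,k,H,B,I,D,C,A,E]
After op 11 (swap(1, 3)): offset=5, physical=[I,D,C,A,E,F,B,H,k], logical=[F,B,H,k,I,D,C,A,E]
After op 12 (rotate(-1)): offset=4, physical=[I,D,C,A,E,F,B,H,k], logical=[E,F,B,H,k,I,D,C,A]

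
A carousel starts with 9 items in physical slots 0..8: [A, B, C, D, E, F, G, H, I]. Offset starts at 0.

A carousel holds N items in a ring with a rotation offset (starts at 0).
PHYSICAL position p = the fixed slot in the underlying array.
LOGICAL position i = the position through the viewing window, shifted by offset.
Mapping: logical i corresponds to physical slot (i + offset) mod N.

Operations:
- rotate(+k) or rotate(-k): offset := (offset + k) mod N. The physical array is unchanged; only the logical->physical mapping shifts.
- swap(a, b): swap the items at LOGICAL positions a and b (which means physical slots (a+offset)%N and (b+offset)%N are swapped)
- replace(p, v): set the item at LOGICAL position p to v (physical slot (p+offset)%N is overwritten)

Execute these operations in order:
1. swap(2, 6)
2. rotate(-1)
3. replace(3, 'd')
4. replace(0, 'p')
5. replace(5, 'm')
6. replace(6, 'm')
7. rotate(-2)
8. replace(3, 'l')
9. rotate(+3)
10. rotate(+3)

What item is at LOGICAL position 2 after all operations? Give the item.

After op 1 (swap(2, 6)): offset=0, physical=[A,B,G,D,E,F,C,H,I], logical=[A,B,G,D,E,F,C,H,I]
After op 2 (rotate(-1)): offset=8, physical=[A,B,G,D,E,F,C,H,I], logical=[I,A,B,G,D,E,F,C,H]
After op 3 (replace(3, 'd')): offset=8, physical=[A,B,d,D,E,F,C,H,I], logical=[I,A,B,d,D,E,F,C,H]
After op 4 (replace(0, 'p')): offset=8, physical=[A,B,d,D,E,F,C,H,p], logical=[p,A,B,d,D,E,F,C,H]
After op 5 (replace(5, 'm')): offset=8, physical=[A,B,d,D,m,F,C,H,p], logical=[p,A,B,d,D,m,F,C,H]
After op 6 (replace(6, 'm')): offset=8, physical=[A,B,d,D,m,m,C,H,p], logical=[p,A,B,d,D,m,m,C,H]
After op 7 (rotate(-2)): offset=6, physical=[A,B,d,D,m,m,C,H,p], logical=[C,H,p,A,B,d,D,m,m]
After op 8 (replace(3, 'l')): offset=6, physical=[l,B,d,D,m,m,C,H,p], logical=[C,H,p,l,B,d,D,m,m]
After op 9 (rotate(+3)): offset=0, physical=[l,B,d,D,m,m,C,H,p], logical=[l,B,d,D,m,m,C,H,p]
After op 10 (rotate(+3)): offset=3, physical=[l,B,d,D,m,m,C,H,p], logical=[D,m,m,C,H,p,l,B,d]

Answer: m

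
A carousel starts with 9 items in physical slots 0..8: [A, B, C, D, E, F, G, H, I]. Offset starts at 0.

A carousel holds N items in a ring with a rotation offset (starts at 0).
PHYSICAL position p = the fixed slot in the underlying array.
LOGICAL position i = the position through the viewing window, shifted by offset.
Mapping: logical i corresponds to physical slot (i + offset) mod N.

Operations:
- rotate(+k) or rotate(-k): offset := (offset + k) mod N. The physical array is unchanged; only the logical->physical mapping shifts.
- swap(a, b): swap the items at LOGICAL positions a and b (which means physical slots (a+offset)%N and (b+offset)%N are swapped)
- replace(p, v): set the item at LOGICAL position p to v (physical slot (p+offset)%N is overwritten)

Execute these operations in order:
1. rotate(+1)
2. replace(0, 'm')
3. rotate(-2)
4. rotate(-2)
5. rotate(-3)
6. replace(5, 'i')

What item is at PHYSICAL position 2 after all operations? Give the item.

After op 1 (rotate(+1)): offset=1, physical=[A,B,C,D,E,F,G,H,I], logical=[B,C,D,E,F,G,H,I,A]
After op 2 (replace(0, 'm')): offset=1, physical=[A,m,C,D,E,F,G,H,I], logical=[m,C,D,E,F,G,H,I,A]
After op 3 (rotate(-2)): offset=8, physical=[A,m,C,D,E,F,G,H,I], logical=[I,A,m,C,D,E,F,G,H]
After op 4 (rotate(-2)): offset=6, physical=[A,m,C,D,E,F,G,H,I], logical=[G,H,I,A,m,C,D,E,F]
After op 5 (rotate(-3)): offset=3, physical=[A,m,C,D,E,F,G,H,I], logical=[D,E,F,G,H,I,A,m,C]
After op 6 (replace(5, 'i')): offset=3, physical=[A,m,C,D,E,F,G,H,i], logical=[D,E,F,G,H,i,A,m,C]

Answer: C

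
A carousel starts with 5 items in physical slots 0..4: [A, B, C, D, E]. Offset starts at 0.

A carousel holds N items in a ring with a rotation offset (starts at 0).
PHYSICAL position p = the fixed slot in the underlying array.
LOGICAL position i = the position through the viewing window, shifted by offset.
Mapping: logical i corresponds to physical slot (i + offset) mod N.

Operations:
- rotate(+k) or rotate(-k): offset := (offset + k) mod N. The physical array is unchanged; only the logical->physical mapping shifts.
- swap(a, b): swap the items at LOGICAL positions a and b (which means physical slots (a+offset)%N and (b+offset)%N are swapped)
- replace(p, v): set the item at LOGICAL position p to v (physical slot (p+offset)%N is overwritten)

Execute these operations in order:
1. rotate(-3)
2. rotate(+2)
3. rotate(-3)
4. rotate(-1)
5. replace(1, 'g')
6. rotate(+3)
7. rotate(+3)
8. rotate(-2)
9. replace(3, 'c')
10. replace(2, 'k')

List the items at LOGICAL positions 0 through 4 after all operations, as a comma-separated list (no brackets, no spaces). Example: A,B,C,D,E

Answer: E,A,k,c,D

Derivation:
After op 1 (rotate(-3)): offset=2, physical=[A,B,C,D,E], logical=[C,D,E,A,B]
After op 2 (rotate(+2)): offset=4, physical=[A,B,C,D,E], logical=[E,A,B,C,D]
After op 3 (rotate(-3)): offset=1, physical=[A,B,C,D,E], logical=[B,C,D,E,A]
After op 4 (rotate(-1)): offset=0, physical=[A,B,C,D,E], logical=[A,B,C,D,E]
After op 5 (replace(1, 'g')): offset=0, physical=[A,g,C,D,E], logical=[A,g,C,D,E]
After op 6 (rotate(+3)): offset=3, physical=[A,g,C,D,E], logical=[D,E,A,g,C]
After op 7 (rotate(+3)): offset=1, physical=[A,g,C,D,E], logical=[g,C,D,E,A]
After op 8 (rotate(-2)): offset=4, physical=[A,g,C,D,E], logical=[E,A,g,C,D]
After op 9 (replace(3, 'c')): offset=4, physical=[A,g,c,D,E], logical=[E,A,g,c,D]
After op 10 (replace(2, 'k')): offset=4, physical=[A,k,c,D,E], logical=[E,A,k,c,D]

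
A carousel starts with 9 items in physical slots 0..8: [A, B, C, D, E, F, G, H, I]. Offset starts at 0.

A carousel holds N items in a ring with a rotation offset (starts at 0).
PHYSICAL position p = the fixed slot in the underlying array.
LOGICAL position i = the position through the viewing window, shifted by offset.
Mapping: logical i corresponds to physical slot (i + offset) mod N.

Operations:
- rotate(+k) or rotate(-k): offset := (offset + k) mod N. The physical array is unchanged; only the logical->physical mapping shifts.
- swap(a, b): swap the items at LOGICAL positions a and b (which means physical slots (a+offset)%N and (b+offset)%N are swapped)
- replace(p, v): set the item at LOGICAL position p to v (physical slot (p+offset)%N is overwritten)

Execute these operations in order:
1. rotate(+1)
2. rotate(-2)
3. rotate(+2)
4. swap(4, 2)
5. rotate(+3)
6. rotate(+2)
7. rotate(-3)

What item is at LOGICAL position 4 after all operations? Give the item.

After op 1 (rotate(+1)): offset=1, physical=[A,B,C,D,E,F,G,H,I], logical=[B,C,D,E,F,G,H,I,A]
After op 2 (rotate(-2)): offset=8, physical=[A,B,C,D,E,F,G,H,I], logical=[I,A,B,C,D,E,F,G,H]
After op 3 (rotate(+2)): offset=1, physical=[A,B,C,D,E,F,G,H,I], logical=[B,C,D,E,F,G,H,I,A]
After op 4 (swap(4, 2)): offset=1, physical=[A,B,C,F,E,D,G,H,I], logical=[B,C,F,E,D,G,H,I,A]
After op 5 (rotate(+3)): offset=4, physical=[A,B,C,F,E,D,G,H,I], logical=[E,D,G,H,I,A,B,C,F]
After op 6 (rotate(+2)): offset=6, physical=[A,B,C,F,E,D,G,H,I], logical=[G,H,I,A,B,C,F,E,D]
After op 7 (rotate(-3)): offset=3, physical=[A,B,C,F,E,D,G,H,I], logical=[F,E,D,G,H,I,A,B,C]

Answer: H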